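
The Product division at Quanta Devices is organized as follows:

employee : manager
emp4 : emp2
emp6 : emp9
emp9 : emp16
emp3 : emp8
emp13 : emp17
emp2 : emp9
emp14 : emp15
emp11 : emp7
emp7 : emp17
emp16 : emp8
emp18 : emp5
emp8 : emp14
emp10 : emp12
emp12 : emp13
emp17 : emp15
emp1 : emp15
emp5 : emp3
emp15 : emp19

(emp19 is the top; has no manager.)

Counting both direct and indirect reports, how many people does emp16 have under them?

emp16 directly manages emp9. Under emp9: emp6, emp2, emp4 (3). That's 4 in total.

4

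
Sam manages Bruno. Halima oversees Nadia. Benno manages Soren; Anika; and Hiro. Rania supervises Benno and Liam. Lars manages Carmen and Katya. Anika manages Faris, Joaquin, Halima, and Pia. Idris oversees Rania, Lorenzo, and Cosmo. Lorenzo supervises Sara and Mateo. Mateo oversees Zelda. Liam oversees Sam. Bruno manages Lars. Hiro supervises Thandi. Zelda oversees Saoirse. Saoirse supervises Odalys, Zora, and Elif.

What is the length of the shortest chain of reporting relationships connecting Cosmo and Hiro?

4

Cosmo is 1 level below Idris, and Hiro is 3 levels below Idris (their lowest common manager). The shortest path runs up from Cosmo to Idris and back down to Hiro: 1 + 3 = 4 links.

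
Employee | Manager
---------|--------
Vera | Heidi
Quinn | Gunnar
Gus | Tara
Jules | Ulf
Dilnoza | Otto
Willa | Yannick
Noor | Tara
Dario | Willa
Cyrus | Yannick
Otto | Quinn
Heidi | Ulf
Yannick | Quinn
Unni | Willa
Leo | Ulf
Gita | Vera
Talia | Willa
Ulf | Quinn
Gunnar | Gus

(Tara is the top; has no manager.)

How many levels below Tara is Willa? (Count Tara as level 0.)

5

Chain from Willa up to Tara: Willa → Yannick → Quinn → Gunnar → Gus → Tara. That is 5 steps up, so Willa is 5 levels below Tara.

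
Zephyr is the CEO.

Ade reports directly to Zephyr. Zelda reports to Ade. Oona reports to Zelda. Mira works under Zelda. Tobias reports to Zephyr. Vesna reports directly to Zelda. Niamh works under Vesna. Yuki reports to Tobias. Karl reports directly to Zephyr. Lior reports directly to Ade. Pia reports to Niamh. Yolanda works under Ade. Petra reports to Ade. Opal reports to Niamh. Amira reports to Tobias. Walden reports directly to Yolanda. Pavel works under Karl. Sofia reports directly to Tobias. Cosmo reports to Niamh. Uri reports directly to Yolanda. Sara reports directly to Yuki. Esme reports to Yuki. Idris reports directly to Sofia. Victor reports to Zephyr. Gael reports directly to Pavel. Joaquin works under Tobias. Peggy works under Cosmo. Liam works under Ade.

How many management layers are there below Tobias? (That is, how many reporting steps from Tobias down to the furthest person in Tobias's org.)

The longest chain under Tobias runs Tobias → Sofia → Idris, which is 2 levels below Tobias.

2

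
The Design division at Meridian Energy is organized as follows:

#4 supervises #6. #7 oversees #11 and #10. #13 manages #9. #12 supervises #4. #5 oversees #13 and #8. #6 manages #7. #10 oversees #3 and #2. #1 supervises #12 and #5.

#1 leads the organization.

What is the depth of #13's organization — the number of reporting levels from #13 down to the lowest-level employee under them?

1

The longest chain under #13 runs #13 → #9, which is 1 level below #13.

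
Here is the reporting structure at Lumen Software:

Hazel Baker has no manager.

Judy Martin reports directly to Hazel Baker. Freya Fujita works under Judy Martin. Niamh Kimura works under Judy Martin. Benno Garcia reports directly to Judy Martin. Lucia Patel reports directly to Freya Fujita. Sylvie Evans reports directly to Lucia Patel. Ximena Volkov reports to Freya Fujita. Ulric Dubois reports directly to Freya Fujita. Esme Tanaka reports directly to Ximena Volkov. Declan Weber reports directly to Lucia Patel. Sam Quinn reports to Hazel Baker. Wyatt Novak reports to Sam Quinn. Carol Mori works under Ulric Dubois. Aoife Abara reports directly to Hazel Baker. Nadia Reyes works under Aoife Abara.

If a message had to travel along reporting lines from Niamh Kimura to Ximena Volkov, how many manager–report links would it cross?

3

Niamh Kimura is 1 level below Judy Martin, and Ximena Volkov is 2 levels below Judy Martin (their lowest common manager). The shortest path runs up from Niamh Kimura to Judy Martin and back down to Ximena Volkov: 1 + 2 = 3 links.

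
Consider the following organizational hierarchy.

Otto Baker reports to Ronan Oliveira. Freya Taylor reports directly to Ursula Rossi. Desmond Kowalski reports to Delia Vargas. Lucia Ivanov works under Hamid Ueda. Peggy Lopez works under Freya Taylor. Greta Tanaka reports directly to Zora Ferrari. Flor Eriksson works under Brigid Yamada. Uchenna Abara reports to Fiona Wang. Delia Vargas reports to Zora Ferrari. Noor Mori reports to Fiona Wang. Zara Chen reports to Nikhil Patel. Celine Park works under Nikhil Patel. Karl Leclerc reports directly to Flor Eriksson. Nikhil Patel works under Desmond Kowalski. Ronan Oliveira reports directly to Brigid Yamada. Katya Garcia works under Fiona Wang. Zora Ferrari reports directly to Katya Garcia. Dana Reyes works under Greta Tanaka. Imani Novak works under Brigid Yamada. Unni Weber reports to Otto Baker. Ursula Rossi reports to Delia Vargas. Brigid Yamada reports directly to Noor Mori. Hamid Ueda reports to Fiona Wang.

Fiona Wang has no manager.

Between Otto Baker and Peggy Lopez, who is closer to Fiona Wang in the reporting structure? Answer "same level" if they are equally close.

Otto Baker

Otto Baker is 4 levels below Fiona Wang; Peggy Lopez is 6. Otto Baker is higher.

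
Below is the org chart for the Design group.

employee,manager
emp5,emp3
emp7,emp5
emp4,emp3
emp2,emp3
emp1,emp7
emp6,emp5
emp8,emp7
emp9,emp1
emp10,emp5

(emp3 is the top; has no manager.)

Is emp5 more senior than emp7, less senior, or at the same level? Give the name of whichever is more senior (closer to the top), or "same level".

emp5

emp5 is 1 level below emp3; emp7 is 2. emp5 is higher.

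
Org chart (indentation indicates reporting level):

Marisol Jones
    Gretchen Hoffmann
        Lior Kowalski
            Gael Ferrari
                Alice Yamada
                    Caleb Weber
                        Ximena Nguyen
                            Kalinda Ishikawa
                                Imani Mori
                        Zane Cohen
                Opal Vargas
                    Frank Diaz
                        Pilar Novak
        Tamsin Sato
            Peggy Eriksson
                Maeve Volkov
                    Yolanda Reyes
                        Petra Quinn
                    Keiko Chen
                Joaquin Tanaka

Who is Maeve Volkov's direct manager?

Maeve Volkov reports directly to Peggy Eriksson.

Peggy Eriksson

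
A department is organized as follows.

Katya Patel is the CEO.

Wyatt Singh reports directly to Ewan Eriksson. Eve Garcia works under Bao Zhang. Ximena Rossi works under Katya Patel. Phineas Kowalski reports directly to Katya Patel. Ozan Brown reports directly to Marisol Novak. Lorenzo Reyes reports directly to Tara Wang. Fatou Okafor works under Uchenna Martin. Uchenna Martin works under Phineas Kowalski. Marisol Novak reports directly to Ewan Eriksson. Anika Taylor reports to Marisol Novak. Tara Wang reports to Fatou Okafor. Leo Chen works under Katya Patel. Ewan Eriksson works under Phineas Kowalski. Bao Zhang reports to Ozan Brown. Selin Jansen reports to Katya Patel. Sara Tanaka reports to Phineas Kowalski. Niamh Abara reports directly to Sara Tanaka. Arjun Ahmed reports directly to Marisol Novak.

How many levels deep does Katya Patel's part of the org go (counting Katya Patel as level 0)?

6

The longest chain under Katya Patel runs Katya Patel → Phineas Kowalski → Ewan Eriksson → Marisol Novak → Ozan Brown → Bao Zhang → Eve Garcia, which is 6 levels below Katya Patel.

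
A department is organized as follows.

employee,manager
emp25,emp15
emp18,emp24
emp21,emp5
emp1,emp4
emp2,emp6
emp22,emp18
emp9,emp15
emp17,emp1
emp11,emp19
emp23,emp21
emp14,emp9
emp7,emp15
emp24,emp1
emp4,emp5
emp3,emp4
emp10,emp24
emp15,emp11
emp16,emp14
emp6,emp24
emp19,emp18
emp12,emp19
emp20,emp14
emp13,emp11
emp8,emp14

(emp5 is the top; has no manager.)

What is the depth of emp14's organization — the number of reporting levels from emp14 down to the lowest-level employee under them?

The longest chain under emp14 runs emp14 → emp20, which is 1 level below emp14.

1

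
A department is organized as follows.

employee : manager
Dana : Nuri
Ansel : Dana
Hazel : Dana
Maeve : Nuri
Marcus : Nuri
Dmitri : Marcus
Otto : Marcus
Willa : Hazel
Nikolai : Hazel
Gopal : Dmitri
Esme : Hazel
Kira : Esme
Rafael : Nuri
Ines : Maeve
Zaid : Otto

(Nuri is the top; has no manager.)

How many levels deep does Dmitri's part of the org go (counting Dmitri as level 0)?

1

The longest chain under Dmitri runs Dmitri → Gopal, which is 1 level below Dmitri.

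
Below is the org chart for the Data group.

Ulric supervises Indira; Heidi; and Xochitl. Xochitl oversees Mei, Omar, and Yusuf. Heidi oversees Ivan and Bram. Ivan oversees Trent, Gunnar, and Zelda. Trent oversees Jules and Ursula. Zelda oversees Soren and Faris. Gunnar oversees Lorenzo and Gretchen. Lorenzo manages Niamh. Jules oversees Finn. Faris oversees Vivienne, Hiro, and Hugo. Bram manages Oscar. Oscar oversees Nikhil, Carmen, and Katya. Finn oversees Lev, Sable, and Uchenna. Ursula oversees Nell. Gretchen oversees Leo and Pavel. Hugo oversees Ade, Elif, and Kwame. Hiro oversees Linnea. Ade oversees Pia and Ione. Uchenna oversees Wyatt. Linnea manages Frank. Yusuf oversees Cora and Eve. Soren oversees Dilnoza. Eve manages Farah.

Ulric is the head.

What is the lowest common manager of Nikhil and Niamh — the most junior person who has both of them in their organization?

Heidi

Nikhil's chain of managers is Oscar, Bram, Heidi, Ulric. Niamh's chain of managers is Lorenzo, Gunnar, Ivan, Heidi, Ulric. The first manager that appears in both chains is Heidi.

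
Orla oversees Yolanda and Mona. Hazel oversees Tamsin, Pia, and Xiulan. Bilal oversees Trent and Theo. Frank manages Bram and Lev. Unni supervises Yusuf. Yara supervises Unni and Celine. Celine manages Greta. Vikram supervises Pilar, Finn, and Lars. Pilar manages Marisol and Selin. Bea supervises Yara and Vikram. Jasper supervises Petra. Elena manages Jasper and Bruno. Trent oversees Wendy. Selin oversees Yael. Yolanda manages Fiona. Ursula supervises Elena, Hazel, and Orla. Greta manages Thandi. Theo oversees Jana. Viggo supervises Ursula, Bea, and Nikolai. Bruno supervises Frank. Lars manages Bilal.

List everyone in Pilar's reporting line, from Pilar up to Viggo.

Pilar -> Vikram -> Bea -> Viggo

Pilar reports to Vikram. Vikram reports to Bea. Bea reports to Viggo. Viggo is at the top.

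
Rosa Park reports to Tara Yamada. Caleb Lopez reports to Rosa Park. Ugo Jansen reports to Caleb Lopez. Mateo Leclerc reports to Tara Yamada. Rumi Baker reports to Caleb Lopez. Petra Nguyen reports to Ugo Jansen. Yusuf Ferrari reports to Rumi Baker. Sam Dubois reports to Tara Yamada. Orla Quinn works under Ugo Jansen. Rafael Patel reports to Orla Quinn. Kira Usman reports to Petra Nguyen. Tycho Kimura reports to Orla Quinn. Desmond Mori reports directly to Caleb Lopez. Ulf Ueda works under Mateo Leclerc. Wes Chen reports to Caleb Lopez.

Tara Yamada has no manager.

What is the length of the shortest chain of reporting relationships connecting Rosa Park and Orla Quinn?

Orla Quinn is in Rosa Park's organization: the chain from Orla Quinn up to Rosa Park is Orla Quinn → Ugo Jansen → Caleb Lopez → Rosa Park, which is 3 links.

3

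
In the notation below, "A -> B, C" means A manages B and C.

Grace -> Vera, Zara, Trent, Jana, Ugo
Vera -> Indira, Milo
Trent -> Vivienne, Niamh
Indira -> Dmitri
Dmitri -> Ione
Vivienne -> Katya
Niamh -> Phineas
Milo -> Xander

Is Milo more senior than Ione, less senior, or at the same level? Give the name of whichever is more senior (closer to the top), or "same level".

Milo is 2 levels below Grace; Ione is 4. Milo is higher.

Milo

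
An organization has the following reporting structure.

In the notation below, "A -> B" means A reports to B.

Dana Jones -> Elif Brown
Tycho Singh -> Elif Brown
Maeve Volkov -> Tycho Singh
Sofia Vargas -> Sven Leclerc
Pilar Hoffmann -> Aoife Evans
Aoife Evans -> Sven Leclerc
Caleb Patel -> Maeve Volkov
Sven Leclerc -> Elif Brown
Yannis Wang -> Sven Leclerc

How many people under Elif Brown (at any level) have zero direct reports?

5

The people in Elif Brown's organization with no one reporting to them are Dana Jones, Caleb Patel, Yannis Wang, Sofia Vargas, Pilar Hoffmann. That is 5.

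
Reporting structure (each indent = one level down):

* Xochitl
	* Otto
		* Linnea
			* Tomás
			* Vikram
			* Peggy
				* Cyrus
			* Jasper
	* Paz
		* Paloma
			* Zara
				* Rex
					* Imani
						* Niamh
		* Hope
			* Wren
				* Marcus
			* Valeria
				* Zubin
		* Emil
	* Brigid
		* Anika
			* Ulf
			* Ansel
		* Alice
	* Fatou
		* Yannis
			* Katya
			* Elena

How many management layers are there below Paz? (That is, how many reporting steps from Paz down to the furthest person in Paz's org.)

5

The longest chain under Paz runs Paz → Paloma → Zara → Rex → Imani → Niamh, which is 5 levels below Paz.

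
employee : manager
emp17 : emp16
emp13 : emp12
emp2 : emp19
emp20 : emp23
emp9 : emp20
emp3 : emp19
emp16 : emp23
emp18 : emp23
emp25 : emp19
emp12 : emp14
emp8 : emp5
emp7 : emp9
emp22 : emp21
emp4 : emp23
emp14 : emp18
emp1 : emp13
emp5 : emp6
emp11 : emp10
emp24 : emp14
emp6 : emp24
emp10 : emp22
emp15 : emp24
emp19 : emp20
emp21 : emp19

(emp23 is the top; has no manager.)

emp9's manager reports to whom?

emp23

emp9 reports to emp20, and emp20 reports to emp23. So emp9's skip-level manager is emp23.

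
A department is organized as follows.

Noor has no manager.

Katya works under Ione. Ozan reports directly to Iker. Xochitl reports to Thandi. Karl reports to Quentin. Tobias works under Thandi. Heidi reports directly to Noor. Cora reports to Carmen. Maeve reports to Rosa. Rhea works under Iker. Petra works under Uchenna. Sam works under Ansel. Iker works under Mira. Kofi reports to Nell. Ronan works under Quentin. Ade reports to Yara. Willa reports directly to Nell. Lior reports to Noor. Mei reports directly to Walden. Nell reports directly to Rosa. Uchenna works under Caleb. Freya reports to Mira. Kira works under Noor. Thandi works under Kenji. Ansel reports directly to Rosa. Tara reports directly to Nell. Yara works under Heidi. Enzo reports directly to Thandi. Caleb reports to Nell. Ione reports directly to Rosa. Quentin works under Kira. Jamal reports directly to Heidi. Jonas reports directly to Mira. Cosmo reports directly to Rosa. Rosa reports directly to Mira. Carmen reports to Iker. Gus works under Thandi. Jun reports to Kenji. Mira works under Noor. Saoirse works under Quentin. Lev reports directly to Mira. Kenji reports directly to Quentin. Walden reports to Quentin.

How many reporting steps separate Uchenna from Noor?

5

Chain from Uchenna up to Noor: Uchenna → Caleb → Nell → Rosa → Mira → Noor. That is 5 steps up, so Uchenna is 5 levels below Noor.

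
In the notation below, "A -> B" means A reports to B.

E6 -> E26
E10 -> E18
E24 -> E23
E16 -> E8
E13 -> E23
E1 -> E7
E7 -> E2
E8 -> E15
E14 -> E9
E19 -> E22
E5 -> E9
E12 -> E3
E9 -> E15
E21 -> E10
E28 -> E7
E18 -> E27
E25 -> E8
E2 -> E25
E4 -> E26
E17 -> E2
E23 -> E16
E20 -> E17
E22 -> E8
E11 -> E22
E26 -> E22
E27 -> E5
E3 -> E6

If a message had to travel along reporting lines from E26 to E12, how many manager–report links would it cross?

E12 is in E26's organization: the chain from E12 up to E26 is E12 → E3 → E6 → E26, which is 3 links.

3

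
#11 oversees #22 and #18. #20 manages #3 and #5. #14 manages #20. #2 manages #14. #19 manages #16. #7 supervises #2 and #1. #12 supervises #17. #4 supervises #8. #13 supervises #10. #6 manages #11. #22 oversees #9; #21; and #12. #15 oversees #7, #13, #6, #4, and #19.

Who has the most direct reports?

Direct-report counts: #15 has 5; #19 has 1; #4 has 1; #6 has 1; #11 has 2; #22 has 3; #12 has 1; #13 has 1; #7 has 2; #2 has 1; #14 has 1; #20 has 2. The largest is 5, held by #15.

#15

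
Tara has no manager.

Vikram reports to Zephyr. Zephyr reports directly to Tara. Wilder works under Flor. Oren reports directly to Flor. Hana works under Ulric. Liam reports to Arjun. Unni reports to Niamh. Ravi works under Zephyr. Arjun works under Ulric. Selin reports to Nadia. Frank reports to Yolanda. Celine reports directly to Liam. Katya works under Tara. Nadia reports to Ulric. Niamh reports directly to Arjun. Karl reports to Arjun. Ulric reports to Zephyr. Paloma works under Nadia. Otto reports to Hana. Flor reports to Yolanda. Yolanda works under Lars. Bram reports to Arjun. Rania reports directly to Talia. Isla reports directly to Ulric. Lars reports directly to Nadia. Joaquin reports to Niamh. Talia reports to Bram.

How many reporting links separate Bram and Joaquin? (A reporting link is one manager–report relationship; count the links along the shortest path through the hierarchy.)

Bram is 1 level below Arjun, and Joaquin is 2 levels below Arjun (their lowest common manager). The shortest path runs up from Bram to Arjun and back down to Joaquin: 1 + 2 = 3 links.

3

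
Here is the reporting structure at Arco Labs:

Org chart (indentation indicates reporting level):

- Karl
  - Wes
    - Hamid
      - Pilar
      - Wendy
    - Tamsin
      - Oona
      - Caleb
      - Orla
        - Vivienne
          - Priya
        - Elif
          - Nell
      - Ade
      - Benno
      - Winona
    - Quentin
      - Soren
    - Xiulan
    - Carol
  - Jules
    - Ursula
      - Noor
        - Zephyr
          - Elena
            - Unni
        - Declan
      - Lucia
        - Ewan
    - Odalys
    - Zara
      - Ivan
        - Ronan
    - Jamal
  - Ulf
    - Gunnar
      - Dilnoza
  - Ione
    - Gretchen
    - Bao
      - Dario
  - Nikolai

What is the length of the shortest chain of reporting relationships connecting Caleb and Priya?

Caleb is 1 level below Tamsin, and Priya is 3 levels below Tamsin (their lowest common manager). The shortest path runs up from Caleb to Tamsin and back down to Priya: 1 + 3 = 4 links.

4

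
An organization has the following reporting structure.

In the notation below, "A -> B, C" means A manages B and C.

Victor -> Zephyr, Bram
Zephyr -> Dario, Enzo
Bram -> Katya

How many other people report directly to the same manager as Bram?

1

Bram reports to Victor. Victor's other direct reports are Zephyr — 1 peer.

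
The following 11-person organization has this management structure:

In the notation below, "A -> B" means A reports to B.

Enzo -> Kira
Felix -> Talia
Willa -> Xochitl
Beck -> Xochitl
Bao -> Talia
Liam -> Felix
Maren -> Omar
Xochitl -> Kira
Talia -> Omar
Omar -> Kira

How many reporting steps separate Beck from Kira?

2

Chain from Beck up to Kira: Beck → Xochitl → Kira. That is 2 steps up, so Beck is 2 levels below Kira.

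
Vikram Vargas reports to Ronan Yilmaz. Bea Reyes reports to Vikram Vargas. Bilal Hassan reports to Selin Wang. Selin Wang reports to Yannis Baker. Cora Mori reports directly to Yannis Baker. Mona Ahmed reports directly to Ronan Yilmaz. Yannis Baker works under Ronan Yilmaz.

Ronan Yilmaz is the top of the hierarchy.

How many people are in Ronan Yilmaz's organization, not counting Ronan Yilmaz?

Ronan Yilmaz directly manages Vikram Vargas, Yannis Baker, Mona Ahmed. Under Vikram Vargas: Bea Reyes (1). Under Yannis Baker: Cora Mori, Selin Wang, Bilal Hassan (3). Mona Ahmed has no reports. So Ronan Yilmaz's organization is 3 direct reports plus everyone under them: 2 + 4 + 1 = 7.

7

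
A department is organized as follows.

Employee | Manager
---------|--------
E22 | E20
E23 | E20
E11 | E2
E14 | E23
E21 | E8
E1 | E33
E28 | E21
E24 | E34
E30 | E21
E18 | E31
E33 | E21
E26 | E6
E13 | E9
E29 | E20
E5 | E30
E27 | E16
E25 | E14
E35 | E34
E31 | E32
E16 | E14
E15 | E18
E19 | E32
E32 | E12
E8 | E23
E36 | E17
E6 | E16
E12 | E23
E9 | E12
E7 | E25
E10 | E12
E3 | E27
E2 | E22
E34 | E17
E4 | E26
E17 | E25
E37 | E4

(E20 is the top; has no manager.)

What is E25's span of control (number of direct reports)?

E25 directly manages E17, E7. That is 2 direct reports.

2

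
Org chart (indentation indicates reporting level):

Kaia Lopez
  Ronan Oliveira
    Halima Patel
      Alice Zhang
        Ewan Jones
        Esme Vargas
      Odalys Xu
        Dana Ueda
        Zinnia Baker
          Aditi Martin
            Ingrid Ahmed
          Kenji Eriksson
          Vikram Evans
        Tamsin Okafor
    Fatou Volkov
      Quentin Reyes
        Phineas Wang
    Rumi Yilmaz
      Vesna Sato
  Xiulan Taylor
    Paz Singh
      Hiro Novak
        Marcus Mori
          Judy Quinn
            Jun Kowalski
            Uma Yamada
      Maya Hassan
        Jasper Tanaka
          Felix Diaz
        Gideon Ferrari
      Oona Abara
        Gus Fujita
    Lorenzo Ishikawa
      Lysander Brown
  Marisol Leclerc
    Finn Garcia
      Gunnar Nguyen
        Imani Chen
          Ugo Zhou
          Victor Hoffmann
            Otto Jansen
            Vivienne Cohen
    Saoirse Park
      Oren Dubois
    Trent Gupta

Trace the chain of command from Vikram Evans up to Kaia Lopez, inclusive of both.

Vikram Evans -> Zinnia Baker -> Odalys Xu -> Halima Patel -> Ronan Oliveira -> Kaia Lopez

Vikram Evans reports to Zinnia Baker. Zinnia Baker reports to Odalys Xu. Odalys Xu reports to Halima Patel. Halima Patel reports to Ronan Oliveira. Ronan Oliveira reports to Kaia Lopez. Kaia Lopez is at the top.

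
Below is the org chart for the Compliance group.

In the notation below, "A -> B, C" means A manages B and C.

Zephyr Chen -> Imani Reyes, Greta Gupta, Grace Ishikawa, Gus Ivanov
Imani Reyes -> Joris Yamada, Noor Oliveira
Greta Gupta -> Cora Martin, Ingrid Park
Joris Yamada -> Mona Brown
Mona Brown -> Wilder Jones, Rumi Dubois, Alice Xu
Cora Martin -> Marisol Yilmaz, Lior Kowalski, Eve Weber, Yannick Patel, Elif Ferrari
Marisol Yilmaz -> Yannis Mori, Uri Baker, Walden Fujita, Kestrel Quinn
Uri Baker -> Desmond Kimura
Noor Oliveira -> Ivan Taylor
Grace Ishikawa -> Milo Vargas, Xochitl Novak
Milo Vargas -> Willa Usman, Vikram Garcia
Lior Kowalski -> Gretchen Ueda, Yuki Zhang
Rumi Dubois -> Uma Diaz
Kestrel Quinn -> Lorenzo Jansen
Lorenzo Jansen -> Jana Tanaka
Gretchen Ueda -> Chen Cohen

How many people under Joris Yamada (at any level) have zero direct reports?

3

The people in Joris Yamada's organization with no one reporting to them are Alice Xu, Uma Diaz, Wilder Jones. That is 3.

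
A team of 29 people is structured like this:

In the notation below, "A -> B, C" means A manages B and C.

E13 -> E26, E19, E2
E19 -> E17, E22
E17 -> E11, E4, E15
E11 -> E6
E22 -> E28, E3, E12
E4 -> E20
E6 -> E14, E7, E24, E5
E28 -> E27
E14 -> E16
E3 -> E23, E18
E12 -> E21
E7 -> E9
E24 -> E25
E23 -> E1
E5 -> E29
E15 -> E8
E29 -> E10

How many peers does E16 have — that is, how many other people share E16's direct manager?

E16 reports to E14, and E14 has no other direct reports. E16 has 0 peers.

0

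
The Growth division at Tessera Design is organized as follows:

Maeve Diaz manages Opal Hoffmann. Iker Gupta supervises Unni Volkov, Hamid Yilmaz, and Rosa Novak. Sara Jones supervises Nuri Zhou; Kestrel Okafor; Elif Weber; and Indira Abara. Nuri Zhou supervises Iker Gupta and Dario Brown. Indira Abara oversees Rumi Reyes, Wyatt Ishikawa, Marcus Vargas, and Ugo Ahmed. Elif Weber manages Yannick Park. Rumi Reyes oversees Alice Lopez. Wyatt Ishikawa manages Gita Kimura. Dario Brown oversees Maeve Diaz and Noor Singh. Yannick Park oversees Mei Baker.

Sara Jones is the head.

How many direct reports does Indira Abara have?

4

Indira Abara directly manages Rumi Reyes, Wyatt Ishikawa, Marcus Vargas, Ugo Ahmed. That is 4 direct reports.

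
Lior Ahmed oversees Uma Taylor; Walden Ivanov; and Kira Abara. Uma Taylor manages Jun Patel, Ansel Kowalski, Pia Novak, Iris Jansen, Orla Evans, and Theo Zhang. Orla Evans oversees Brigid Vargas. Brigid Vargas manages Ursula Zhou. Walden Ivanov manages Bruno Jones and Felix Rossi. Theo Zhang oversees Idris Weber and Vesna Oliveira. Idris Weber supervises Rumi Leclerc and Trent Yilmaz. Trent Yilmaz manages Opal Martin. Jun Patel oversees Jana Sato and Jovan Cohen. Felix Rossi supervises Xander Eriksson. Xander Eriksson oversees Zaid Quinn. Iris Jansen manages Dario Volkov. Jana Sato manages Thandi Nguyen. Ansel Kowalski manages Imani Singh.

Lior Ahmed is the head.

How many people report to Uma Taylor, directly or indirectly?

18

Uma Taylor directly manages Orla Evans, Theo Zhang, Jun Patel, Pia Novak, Iris Jansen, Ansel Kowalski. Under Orla Evans: Brigid Vargas, Ursula Zhou (2). Under Theo Zhang: Vesna Oliveira, Idris Weber, Rumi Leclerc, Trent Yilmaz, Opal Martin (5). Under Jun Patel: Jovan Cohen, Jana Sato, Thandi Nguyen (3). Pia Novak has no reports. Under Iris Jansen: Dario Volkov (1). Under Ansel Kowalski: Imani Singh (1). So Uma Taylor's organization is 6 direct reports plus everyone under them: 3 + 6 + 4 + 1 + 2 + 2 = 18.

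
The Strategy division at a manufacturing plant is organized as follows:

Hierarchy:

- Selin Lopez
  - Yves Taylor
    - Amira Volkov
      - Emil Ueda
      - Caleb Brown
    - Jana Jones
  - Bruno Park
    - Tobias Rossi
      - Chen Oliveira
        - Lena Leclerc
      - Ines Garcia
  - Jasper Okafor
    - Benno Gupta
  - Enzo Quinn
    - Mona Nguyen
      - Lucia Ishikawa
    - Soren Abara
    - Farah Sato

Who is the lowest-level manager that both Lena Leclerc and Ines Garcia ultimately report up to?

Tobias Rossi

Lena Leclerc's chain of managers is Chen Oliveira, Tobias Rossi, Bruno Park, Selin Lopez. Ines Garcia's chain of managers is Tobias Rossi, Bruno Park, Selin Lopez. The first manager that appears in both chains is Tobias Rossi.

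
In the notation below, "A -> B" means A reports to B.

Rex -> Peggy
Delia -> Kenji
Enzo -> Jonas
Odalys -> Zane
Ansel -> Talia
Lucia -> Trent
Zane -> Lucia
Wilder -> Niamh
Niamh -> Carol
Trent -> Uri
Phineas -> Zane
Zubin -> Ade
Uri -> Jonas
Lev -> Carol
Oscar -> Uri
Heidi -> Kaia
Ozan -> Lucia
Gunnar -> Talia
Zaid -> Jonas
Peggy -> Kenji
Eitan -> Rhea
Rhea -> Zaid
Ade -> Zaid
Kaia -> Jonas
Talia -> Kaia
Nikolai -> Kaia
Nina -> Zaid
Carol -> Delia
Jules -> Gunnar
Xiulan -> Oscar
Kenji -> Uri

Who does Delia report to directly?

Kenji

Delia reports directly to Kenji.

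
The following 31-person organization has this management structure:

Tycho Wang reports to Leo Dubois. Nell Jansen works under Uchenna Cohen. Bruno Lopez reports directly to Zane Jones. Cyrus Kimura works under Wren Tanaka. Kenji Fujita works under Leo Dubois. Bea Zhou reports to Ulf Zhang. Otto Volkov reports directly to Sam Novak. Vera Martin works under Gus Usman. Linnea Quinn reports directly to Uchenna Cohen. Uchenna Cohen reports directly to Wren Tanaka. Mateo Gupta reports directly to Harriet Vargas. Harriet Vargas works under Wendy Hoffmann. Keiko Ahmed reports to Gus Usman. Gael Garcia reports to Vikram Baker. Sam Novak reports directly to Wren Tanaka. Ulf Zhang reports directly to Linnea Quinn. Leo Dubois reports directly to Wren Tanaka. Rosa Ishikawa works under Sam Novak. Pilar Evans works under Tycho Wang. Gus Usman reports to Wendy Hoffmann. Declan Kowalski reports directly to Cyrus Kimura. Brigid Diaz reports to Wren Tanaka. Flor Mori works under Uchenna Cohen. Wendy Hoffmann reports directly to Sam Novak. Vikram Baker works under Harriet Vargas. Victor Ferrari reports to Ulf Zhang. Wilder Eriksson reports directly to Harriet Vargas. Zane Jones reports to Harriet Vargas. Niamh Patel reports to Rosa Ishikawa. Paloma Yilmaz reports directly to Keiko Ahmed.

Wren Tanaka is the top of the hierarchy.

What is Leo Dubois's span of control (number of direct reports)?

Leo Dubois directly manages Kenji Fujita, Tycho Wang. That is 2 direct reports.

2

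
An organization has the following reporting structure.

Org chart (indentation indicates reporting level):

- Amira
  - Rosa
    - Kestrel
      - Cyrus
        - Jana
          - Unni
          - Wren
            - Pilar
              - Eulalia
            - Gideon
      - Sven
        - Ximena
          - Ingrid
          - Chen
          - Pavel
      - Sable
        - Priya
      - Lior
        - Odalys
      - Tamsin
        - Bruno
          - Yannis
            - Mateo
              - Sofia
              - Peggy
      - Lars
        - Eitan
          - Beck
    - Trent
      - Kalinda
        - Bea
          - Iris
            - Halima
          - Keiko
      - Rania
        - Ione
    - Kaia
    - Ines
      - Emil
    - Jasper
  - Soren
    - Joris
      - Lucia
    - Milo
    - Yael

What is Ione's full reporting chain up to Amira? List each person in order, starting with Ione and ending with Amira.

Ione -> Rania -> Trent -> Rosa -> Amira

Ione reports to Rania. Rania reports to Trent. Trent reports to Rosa. Rosa reports to Amira. Amira is at the top.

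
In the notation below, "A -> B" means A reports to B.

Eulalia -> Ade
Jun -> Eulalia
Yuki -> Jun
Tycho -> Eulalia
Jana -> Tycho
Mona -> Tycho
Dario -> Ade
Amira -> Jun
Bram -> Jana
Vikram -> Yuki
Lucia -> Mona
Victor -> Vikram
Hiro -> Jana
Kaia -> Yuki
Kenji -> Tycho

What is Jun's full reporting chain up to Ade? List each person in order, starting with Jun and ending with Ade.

Jun reports to Eulalia. Eulalia reports to Ade. Ade is at the top.

Jun -> Eulalia -> Ade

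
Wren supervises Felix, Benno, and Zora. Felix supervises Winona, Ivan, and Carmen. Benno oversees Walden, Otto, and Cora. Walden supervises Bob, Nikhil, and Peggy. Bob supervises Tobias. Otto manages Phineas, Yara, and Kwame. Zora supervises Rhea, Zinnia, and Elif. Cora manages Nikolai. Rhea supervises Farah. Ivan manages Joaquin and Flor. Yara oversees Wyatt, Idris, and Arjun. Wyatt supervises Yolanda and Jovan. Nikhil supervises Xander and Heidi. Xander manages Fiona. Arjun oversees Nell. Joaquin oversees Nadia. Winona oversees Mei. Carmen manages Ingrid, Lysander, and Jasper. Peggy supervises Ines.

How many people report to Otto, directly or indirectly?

Otto directly manages Phineas, Yara, Kwame. Phineas has no reports. Under Yara: Arjun, Nell, Idris, Wyatt, Yolanda, Jovan (6). Kwame has no reports. So Otto's organization is 3 direct reports plus everyone under them: 1 + 7 + 1 = 9.

9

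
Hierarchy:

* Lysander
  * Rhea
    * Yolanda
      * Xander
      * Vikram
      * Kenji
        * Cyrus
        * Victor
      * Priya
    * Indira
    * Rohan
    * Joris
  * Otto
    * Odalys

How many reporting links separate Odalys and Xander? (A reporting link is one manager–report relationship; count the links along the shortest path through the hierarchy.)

Odalys is 2 levels below Lysander, and Xander is 3 levels below Lysander (their lowest common manager). The shortest path runs up from Odalys to Lysander and back down to Xander: 2 + 3 = 5 links.

5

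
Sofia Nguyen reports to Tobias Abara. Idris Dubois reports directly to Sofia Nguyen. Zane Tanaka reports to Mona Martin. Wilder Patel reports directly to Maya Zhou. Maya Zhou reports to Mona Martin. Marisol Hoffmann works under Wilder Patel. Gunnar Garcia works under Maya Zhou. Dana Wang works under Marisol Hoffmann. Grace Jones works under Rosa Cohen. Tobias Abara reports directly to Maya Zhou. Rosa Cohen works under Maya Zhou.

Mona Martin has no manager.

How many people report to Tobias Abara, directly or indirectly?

Tobias Abara directly manages Sofia Nguyen. Under Sofia Nguyen: Idris Dubois (1). That's 2 in total.

2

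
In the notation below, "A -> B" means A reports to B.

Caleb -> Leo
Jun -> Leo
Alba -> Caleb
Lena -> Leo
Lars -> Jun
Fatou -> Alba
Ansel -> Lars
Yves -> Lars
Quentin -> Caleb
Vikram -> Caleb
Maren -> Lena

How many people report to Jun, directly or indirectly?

Jun directly manages Lars. Under Lars: Yves, Ansel (2). That's 3 in total.

3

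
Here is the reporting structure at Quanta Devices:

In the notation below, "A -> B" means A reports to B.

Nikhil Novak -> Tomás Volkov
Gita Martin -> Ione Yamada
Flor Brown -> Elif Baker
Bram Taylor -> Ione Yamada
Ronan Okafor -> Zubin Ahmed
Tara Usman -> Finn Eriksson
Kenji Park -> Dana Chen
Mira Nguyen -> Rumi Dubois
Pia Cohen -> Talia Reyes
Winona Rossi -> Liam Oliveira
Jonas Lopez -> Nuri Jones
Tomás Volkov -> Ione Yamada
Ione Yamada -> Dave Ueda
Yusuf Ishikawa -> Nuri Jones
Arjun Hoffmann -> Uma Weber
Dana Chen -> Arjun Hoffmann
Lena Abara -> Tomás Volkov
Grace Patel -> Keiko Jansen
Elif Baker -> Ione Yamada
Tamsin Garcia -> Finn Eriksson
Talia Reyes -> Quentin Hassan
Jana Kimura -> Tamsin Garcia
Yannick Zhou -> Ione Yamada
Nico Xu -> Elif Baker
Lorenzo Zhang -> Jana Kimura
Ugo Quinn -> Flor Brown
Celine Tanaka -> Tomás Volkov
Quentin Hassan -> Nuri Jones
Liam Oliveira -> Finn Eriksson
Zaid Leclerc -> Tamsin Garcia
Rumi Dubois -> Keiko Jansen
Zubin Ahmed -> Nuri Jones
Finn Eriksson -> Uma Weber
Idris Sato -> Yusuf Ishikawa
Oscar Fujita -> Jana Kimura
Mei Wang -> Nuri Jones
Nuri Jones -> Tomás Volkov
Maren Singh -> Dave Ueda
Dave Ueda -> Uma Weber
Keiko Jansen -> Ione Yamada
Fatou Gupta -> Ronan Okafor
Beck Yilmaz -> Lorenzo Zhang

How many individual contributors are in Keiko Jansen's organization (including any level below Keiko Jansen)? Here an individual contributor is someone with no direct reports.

2

The people in Keiko Jansen's organization with no one reporting to them are Grace Patel, Mira Nguyen. That is 2.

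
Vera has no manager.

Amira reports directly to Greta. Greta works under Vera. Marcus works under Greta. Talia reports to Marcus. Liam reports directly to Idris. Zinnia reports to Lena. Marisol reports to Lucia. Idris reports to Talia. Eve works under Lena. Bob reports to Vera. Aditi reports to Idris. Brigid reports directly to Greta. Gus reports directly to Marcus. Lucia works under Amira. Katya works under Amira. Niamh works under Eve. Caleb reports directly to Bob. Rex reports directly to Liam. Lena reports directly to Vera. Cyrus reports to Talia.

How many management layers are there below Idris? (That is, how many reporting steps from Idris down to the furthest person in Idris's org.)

The longest chain under Idris runs Idris → Liam → Rex, which is 2 levels below Idris.

2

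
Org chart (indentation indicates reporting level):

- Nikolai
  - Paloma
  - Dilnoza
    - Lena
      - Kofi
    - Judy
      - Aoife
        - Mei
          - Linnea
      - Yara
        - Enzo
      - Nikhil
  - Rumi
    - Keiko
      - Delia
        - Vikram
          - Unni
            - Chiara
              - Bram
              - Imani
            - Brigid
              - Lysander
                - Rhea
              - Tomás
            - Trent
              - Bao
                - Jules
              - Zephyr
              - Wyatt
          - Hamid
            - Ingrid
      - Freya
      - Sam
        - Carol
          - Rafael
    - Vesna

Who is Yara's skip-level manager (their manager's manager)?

Dilnoza

Yara reports to Judy, and Judy reports to Dilnoza. So Yara's skip-level manager is Dilnoza.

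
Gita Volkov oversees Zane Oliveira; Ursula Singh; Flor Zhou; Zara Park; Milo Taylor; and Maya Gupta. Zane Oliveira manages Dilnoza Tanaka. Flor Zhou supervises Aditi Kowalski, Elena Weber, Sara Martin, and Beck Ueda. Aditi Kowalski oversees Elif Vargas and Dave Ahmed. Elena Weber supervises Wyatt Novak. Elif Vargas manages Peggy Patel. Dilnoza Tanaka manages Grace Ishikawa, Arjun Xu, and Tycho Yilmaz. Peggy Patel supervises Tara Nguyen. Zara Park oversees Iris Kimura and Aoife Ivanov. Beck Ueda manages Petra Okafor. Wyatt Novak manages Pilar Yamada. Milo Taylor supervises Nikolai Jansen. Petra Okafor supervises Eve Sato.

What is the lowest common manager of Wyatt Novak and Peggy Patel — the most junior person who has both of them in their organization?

Flor Zhou

Wyatt Novak's chain of managers is Elena Weber, Flor Zhou, Gita Volkov. Peggy Patel's chain of managers is Elif Vargas, Aditi Kowalski, Flor Zhou, Gita Volkov. The first manager that appears in both chains is Flor Zhou.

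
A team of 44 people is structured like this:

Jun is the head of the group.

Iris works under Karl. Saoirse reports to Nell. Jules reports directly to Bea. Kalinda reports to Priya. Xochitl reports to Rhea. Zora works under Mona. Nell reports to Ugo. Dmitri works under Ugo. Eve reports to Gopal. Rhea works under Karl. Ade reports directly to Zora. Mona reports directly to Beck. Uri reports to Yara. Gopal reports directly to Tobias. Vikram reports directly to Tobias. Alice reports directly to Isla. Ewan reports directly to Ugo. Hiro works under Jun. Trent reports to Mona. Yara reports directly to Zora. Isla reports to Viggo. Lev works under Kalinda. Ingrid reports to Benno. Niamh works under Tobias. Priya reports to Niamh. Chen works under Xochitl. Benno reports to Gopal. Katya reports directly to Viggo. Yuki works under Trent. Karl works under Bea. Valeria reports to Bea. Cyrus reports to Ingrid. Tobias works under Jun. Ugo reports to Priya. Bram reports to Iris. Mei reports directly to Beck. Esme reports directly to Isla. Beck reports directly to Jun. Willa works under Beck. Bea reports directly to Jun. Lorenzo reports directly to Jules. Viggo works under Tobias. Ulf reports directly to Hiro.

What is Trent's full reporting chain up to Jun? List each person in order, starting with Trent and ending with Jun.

Trent -> Mona -> Beck -> Jun

Trent reports to Mona. Mona reports to Beck. Beck reports to Jun. Jun is at the top.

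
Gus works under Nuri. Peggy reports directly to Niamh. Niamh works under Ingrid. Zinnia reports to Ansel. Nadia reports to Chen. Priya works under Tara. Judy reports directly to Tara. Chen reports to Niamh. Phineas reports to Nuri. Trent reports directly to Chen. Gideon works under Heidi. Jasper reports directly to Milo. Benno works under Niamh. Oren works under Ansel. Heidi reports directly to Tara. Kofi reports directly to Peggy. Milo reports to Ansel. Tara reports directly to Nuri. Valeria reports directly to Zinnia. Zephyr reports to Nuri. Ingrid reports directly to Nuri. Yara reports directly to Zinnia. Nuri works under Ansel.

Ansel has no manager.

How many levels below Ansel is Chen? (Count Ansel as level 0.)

Chain from Chen up to Ansel: Chen → Niamh → Ingrid → Nuri → Ansel. That is 4 steps up, so Chen is 4 levels below Ansel.

4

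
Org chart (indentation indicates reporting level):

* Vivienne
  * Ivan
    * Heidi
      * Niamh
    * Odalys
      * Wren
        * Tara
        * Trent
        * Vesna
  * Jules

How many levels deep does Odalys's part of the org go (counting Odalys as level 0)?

The longest chain under Odalys runs Odalys → Wren → Vesna, which is 2 levels below Odalys.

2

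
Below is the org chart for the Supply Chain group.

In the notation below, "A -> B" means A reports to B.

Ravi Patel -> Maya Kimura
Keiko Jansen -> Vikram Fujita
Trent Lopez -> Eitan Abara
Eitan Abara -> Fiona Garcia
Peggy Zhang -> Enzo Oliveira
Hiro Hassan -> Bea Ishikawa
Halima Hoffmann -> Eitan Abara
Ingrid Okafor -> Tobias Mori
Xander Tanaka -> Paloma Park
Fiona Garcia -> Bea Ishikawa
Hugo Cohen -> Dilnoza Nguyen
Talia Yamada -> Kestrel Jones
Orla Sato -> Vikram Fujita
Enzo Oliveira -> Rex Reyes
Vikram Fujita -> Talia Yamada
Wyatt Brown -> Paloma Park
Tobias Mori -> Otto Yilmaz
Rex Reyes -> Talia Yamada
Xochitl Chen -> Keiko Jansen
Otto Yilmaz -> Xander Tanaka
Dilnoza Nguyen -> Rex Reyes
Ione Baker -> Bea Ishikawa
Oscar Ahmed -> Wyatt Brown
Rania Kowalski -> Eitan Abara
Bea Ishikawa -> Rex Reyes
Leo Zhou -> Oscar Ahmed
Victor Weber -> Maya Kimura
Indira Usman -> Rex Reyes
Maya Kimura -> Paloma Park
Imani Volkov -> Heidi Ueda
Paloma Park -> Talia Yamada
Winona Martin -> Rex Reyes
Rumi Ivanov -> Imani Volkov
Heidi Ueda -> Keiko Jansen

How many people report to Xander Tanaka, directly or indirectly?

3

Xander Tanaka directly manages Otto Yilmaz. Under Otto Yilmaz: Tobias Mori, Ingrid Okafor (2). That's 3 in total.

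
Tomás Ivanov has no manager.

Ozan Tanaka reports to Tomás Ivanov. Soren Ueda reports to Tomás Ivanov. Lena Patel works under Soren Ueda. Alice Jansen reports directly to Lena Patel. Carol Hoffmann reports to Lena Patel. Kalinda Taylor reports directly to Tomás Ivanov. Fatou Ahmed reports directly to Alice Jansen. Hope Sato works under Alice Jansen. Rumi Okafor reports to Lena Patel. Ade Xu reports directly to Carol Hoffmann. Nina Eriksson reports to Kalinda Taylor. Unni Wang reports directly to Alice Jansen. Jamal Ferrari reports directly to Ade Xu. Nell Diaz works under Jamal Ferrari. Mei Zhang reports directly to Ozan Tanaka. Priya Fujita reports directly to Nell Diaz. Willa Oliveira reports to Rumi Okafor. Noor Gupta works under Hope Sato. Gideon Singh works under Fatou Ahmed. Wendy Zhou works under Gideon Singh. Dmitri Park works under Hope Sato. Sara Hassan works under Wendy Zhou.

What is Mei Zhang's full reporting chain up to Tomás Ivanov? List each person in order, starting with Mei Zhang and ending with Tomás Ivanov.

Mei Zhang -> Ozan Tanaka -> Tomás Ivanov

Mei Zhang reports to Ozan Tanaka. Ozan Tanaka reports to Tomás Ivanov. Tomás Ivanov is at the top.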